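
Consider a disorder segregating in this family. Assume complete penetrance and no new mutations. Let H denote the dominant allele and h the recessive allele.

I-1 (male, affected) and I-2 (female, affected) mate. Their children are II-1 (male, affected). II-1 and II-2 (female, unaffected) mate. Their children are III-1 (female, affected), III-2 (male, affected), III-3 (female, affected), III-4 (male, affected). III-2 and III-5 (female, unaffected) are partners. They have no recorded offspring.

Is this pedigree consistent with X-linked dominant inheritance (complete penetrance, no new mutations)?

No

Under X-linked dominant, III-2 (affected, male) cannot arise from II-1 (affected) × II-2 (unaffected).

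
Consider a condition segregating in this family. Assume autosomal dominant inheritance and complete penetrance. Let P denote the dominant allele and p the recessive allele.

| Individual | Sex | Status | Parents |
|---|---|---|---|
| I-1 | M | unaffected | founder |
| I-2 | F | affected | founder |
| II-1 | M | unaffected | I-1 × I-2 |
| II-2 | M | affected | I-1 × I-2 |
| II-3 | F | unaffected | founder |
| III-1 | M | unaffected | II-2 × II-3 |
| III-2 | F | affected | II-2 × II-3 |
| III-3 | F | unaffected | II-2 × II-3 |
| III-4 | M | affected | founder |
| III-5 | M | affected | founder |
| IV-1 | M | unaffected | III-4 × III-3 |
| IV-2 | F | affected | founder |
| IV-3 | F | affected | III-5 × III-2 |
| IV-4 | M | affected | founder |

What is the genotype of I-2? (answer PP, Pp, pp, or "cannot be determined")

From phenotype alone, I-2 is PP or Pp.
I-2 is affected so carries P and passed p to II-1 (pp), so I-2 is Pp.

Pp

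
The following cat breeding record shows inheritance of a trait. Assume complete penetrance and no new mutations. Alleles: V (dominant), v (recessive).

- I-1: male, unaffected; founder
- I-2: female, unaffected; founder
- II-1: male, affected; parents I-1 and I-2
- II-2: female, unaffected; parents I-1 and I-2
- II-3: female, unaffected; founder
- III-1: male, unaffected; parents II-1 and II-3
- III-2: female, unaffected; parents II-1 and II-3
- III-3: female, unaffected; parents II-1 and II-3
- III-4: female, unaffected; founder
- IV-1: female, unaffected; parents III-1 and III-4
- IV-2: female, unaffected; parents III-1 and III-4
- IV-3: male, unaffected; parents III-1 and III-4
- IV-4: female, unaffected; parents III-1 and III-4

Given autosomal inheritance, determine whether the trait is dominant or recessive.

I-1 and I-2 are both unaffected yet have an affected child II-1. Under dominance, an affected child requires at least one affected parent, so the trait cannot be dominant.

recessive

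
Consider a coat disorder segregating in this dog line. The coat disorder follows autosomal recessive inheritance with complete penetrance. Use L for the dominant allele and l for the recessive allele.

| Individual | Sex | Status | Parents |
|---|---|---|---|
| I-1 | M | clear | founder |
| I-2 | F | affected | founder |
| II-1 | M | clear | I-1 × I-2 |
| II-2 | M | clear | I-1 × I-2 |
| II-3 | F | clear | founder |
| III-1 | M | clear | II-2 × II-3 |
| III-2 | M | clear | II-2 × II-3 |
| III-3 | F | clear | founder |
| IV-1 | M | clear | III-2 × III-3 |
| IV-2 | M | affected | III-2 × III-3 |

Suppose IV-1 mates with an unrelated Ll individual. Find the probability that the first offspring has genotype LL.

1/3

III-2 is clear so carries L and passed l to IV-2 (ll), so III-2 is Ll.
III-3 is clear so carries L and passed l to IV-2 (ll), so III-3 is Ll.
IV-1 is a clear offspring of III-2 (Ll) × III-3 (Ll), whose cross gives 1/4 LL : 1/2 Ll : 1/4 ll; conditioning on being clear, IV-1 is LL with probability 1/3, Ll with probability 2/3.
Summing over parental genotype combinations, P(offspring has genotype LL) = 1/3·1/2 + 2/3·1/4 = 1/3.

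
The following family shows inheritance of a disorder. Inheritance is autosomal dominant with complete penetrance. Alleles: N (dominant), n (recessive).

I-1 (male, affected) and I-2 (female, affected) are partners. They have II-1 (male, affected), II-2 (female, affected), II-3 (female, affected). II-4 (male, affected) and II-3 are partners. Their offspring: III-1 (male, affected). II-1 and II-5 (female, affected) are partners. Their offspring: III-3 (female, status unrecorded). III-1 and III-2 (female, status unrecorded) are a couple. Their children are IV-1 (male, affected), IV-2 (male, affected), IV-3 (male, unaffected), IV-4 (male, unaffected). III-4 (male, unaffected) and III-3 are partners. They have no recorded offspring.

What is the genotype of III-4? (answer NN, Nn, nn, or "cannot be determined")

nn

III-4 is unaffected, so III-4 is nn.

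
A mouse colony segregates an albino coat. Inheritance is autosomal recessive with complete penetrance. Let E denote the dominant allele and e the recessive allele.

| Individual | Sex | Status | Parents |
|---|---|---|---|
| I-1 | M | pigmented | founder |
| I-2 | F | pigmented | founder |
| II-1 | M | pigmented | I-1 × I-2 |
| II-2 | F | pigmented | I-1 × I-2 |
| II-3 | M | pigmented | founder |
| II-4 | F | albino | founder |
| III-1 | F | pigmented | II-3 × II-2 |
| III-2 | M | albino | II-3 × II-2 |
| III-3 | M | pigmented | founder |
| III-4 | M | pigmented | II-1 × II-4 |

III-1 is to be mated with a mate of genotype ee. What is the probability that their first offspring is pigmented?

II-3 is pigmented so carries E and passed e to III-2 (ee), so II-3 is Ee.
II-2 is pigmented so carries E and passed e to III-2 (ee), so II-2 is Ee.
III-1 is a pigmented offspring of II-3 (Ee) × II-2 (Ee), whose cross gives 1/4 EE : 1/2 Ee : 1/4 ee; conditioning on being pigmented, III-1 is EE with probability 1/3, Ee with probability 2/3.
Summing over parental genotype combinations, P(offspring is pigmented) = 1/3·1 + 2/3·1/2 = 2/3.

2/3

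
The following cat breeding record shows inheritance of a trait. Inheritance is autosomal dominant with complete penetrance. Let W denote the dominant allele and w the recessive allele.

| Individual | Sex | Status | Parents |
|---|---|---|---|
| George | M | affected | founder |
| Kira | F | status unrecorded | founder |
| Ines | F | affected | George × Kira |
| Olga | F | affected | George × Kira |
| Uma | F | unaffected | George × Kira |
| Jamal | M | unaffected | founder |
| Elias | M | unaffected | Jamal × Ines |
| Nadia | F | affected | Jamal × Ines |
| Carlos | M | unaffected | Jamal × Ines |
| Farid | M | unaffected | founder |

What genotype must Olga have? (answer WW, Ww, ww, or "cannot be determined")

Olga's phenotype allows WW or Ww, and no parent or child forces a single allele at both positions; consistent genotype assignments exist with Olga as WW or Ww.

cannot be determined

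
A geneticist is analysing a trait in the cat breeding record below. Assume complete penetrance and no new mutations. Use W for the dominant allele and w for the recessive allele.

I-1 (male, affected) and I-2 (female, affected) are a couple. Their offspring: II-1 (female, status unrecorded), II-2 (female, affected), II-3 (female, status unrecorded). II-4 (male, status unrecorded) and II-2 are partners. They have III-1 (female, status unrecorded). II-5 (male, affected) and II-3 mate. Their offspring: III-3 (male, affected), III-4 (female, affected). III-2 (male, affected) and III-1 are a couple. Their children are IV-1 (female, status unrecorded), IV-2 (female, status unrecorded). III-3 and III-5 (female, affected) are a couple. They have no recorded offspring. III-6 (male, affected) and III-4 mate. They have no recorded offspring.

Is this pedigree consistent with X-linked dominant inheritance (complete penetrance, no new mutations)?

A consistent assignment under X-linked dominant exists: I-1 X^W Y, I-2 X^W X^W, II-1 X^W X^W, II-2 X^W X^W, II-3 X^W X^W, II-4 X^W Y, II-5 X^W Y, III-1 X^W X^W, III-2 X^W Y, III-3 X^W Y, III-4 X^W X^W, III-5 X^W X^W, III-6 X^W Y, IV-1 X^W X^W, IV-2 X^W X^W.
In this assignment every recorded phenotype matches its genotype and every non-founder's genotype is obtainable from its parents' genotypes, so the pedigree is consistent.

Yes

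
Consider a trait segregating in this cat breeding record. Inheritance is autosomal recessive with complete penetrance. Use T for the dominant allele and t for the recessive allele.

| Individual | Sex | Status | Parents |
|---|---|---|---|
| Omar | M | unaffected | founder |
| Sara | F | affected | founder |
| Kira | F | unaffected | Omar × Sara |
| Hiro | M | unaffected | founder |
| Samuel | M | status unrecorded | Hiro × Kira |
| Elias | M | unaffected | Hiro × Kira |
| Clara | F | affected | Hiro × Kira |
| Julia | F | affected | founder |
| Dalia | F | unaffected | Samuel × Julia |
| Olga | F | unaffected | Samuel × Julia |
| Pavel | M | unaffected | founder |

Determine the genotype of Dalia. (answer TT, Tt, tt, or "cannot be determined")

From phenotype alone, Dalia is TT or Tt.
Dalia is unaffected so carries T and received t from Julia (tt), so Dalia is Tt.

Tt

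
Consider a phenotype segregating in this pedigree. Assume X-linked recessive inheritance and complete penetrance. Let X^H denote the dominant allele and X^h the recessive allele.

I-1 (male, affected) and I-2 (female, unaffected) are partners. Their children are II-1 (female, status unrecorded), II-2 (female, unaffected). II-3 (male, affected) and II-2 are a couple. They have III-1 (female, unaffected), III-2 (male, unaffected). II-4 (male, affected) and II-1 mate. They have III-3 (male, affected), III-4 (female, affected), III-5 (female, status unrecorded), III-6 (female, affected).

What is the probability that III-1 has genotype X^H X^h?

1

III-1 is unaffected so carries H and received h from II-3 (X^h Y), so III-1 is X^H X^h, giving P(X^H X^h) = 1.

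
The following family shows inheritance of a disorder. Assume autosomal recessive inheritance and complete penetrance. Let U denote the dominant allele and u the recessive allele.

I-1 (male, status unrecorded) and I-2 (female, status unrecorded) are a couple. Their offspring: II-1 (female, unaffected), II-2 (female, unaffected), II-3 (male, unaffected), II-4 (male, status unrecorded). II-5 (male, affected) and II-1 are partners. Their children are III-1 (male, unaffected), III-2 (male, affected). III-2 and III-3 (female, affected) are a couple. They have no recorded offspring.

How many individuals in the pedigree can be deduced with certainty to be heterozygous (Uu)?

2

Obligate heterozygotes: II-1 is unaffected so carries U and passed u to III-2 (uu), so II-1 is Uu; III-1 is unaffected so carries U and received u from II-5 (uu), so III-1 is Uu.
Every other individual is either homozygous by phenotype or has at least one consistent homozygous assignment, so the count is 2.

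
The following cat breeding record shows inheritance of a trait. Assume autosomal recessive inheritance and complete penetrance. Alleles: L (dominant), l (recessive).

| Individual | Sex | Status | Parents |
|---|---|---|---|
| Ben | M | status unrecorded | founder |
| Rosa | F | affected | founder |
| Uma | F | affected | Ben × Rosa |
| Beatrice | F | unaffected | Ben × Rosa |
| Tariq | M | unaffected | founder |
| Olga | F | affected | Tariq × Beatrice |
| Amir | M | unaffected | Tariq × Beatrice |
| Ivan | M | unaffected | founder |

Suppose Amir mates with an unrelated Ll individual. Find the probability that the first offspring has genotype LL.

Tariq is unaffected so carries L and passed l to Olga (ll), so Tariq is Ll.
Beatrice is unaffected so carries L and received l from Rosa (ll), so Beatrice is Ll.
Amir is an unaffected offspring of Tariq (Ll) × Beatrice (Ll), whose cross gives 1/4 LL : 1/2 Ll : 1/4 ll; conditioning on being unaffected, Amir is LL with probability 1/3, Ll with probability 2/3.
Summing over parental genotype combinations, P(offspring has genotype LL) = 1/3·1/2 + 2/3·1/4 = 1/3.

1/3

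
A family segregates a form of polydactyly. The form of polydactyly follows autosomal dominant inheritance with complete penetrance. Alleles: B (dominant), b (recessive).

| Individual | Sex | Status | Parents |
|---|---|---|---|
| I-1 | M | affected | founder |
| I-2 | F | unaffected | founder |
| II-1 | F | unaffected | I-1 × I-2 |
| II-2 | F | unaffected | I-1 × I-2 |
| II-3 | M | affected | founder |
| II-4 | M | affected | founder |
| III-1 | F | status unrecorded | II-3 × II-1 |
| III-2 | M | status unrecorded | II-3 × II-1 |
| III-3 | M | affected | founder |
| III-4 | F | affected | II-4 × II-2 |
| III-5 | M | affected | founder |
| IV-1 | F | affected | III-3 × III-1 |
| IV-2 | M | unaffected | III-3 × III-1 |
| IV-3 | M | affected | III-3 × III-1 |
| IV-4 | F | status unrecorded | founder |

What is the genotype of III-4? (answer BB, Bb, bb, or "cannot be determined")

Bb

From phenotype alone, III-4 is BB or Bb.
III-4 is affected so carries B and received b from II-2 (bb), so III-4 is Bb.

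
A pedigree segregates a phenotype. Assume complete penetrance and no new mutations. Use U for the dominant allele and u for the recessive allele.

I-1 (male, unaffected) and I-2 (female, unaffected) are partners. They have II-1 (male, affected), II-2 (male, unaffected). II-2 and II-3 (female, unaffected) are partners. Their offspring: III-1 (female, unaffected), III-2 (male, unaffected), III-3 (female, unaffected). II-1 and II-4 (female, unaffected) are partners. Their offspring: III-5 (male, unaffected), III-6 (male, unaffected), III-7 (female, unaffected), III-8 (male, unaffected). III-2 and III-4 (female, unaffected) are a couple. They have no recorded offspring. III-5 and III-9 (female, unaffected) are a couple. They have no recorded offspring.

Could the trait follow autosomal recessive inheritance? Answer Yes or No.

Yes

A consistent assignment under autosomal recessive exists: I-1 Uu, I-2 Uu, II-1 uu, II-2 UU, II-3 UU, II-4 UU, III-1 UU, III-2 UU, III-3 UU, III-4 UU, III-5 Uu, III-6 Uu, III-7 Uu, III-8 Uu, III-9 UU.
In this assignment every recorded phenotype matches its genotype and every non-founder's genotype is obtainable from its parents' genotypes, so the pedigree is consistent.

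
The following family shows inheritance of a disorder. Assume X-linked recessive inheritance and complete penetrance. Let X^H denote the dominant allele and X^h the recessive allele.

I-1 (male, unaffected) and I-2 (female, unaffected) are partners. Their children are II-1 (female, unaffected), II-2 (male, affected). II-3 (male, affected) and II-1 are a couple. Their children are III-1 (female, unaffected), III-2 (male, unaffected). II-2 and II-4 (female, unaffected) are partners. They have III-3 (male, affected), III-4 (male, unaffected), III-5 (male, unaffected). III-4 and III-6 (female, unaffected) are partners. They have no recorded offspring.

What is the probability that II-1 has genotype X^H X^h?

I-1 is unaffected, so I-1 is X^H Y.
I-2 is unaffected so carries H and passed h to II-2 (X^h Y), so I-2 is X^H X^h.
Their cross gives offspring ratios 1/2 X^H X^H : 1/2 X^H X^h. Conditioning on II-1 being unaffected, P(X^H X^h) = 1/2 / 1 = 1/2 before taking II-1's own offspring into account.
II-3 is affected, so II-3 is X^h Y.
Now use II-1's offspring. Probability of each recorded status — unaffected daughter III-1: 1/2 if II-1 is X^H X^h, 1 if X^H X^H; unaffected son III-2: 1/2 if II-1 is X^H X^h, 1 if X^H X^H.
Bayes: P(X^H X^h) = 1/2·1/4 / (1/2·1/4 + 1/2·1) = 1/5.

1/5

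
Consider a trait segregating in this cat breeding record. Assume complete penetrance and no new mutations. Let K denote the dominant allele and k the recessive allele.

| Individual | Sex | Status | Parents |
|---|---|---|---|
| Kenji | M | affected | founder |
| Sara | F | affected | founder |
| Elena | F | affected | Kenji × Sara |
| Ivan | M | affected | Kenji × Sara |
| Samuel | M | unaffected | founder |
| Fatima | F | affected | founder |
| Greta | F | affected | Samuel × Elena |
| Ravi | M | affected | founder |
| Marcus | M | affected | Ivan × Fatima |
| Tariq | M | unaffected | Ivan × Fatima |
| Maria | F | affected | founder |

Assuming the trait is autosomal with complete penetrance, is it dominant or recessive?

Ivan and Fatima are both affected yet have an unaffected child Tariq. Under a recessive model two affected parents are homozygous and every child would be affected, so the trait cannot be recessive.

dominant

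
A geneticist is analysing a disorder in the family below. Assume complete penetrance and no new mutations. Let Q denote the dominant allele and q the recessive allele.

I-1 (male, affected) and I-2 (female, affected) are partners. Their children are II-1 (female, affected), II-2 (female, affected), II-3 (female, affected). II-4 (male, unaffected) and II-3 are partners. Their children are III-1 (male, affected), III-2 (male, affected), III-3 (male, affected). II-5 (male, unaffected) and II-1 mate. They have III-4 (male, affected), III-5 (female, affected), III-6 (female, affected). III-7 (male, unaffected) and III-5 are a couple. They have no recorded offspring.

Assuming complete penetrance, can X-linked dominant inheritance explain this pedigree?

A consistent assignment under X-linked dominant exists: I-1 X^Q Y, I-2 X^Q X^Q, II-1 X^Q X^Q, II-2 X^Q X^Q, II-3 X^Q X^Q, II-4 X^q Y, II-5 X^q Y, III-1 X^Q Y, III-2 X^Q Y, III-3 X^Q Y, III-4 X^Q Y, III-5 X^Q X^q, III-6 X^Q X^q, III-7 X^q Y.
In this assignment every recorded phenotype matches its genotype and every non-founder's genotype is obtainable from its parents' genotypes, so the pedigree is consistent.

Yes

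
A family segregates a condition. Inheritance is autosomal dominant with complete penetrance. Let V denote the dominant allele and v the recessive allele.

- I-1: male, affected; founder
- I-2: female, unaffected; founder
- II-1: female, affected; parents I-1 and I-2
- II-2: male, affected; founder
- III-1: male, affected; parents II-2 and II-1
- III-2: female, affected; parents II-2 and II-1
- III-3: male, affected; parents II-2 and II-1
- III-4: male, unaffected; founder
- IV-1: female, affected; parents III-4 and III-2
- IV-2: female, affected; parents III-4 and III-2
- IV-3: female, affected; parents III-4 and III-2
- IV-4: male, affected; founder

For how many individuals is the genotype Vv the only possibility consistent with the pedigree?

Obligate heterozygotes: II-1 is affected so carries V and received v from I-2 (vv), so II-1 is Vv; IV-1 is affected so carries V and received v from III-4 (vv), so IV-1 is Vv; IV-2 is affected so carries V and received v from III-4 (vv), so IV-2 is Vv; IV-3 is affected so carries V and received v from III-4 (vv), so IV-3 is Vv.
Every other individual is either homozygous by phenotype or has at least one consistent homozygous assignment, so the count is 4.

4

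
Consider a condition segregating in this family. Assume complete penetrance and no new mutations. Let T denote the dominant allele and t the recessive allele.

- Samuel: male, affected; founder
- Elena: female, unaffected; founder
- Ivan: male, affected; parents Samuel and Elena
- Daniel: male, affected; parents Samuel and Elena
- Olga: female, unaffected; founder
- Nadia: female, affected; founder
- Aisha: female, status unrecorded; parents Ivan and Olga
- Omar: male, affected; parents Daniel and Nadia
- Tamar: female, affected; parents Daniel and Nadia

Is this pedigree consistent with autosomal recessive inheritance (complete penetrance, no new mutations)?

Yes

A consistent assignment under autosomal recessive exists: Samuel tt, Elena Tt, Ivan tt, Daniel tt, Olga TT, Nadia tt, Aisha Tt, Omar tt, Tamar tt.
In this assignment every recorded phenotype matches its genotype and every non-founder's genotype is obtainable from its parents' genotypes, so the pedigree is consistent.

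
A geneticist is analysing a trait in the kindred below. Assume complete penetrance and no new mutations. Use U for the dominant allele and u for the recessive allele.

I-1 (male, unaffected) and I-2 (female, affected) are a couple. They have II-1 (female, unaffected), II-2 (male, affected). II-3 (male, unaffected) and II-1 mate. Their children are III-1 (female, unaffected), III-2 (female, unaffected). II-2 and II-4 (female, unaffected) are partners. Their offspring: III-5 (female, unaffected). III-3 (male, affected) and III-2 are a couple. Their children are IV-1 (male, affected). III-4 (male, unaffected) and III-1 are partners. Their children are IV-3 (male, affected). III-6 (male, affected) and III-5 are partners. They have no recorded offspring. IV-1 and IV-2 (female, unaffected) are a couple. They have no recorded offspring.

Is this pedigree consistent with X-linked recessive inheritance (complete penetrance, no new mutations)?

Yes

A consistent assignment under X-linked recessive exists: I-1 X^U Y, I-2 X^u X^u, II-1 X^U X^u, II-2 X^u Y, II-3 X^U Y, II-4 X^U X^U, III-1 X^U X^u, III-2 X^U X^u, III-3 X^u Y, III-4 X^U Y, III-5 X^U X^u, III-6 X^u Y, IV-1 X^u Y, IV-2 X^U X^U, IV-3 X^u Y.
In this assignment every recorded phenotype matches its genotype and every non-founder's genotype is obtainable from its parents' genotypes, so the pedigree is consistent.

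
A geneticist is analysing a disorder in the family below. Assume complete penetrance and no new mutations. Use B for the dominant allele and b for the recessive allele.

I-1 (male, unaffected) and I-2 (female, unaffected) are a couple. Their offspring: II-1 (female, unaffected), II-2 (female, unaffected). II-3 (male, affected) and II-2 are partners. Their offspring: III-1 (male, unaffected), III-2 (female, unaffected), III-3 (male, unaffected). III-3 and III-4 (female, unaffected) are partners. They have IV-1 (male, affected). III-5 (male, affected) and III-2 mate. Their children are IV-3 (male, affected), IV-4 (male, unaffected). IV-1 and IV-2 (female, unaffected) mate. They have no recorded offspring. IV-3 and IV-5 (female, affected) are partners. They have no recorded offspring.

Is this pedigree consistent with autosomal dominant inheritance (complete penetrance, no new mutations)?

No

Under autosomal dominant, IV-1 (affected, male) cannot arise from III-3 (unaffected) × III-4 (unaffected).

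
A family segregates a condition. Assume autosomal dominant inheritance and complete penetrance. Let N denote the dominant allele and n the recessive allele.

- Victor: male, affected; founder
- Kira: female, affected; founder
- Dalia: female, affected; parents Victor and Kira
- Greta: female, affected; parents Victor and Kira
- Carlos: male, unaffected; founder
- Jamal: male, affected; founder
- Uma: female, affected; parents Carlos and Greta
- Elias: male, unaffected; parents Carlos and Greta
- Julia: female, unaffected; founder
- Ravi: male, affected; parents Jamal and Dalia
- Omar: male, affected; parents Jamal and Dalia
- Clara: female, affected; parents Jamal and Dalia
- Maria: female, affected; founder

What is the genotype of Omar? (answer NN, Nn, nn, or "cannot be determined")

cannot be determined

Omar's phenotype allows NN or Nn, and no parent or child forces a single allele at both positions; consistent genotype assignments exist with Omar as NN or Nn.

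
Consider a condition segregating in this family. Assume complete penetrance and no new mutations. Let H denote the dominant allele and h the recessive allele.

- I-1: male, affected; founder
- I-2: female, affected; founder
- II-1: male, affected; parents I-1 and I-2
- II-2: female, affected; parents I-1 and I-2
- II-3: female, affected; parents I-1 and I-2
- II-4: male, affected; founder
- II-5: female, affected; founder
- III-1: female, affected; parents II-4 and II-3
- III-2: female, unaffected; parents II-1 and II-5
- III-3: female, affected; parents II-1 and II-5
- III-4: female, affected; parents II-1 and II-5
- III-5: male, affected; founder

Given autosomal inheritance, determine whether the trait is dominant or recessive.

dominant

II-1 and II-5 are both affected yet have an unaffected child III-2. Under a recessive model two affected parents are homozygous and every child would be affected, so the trait cannot be recessive.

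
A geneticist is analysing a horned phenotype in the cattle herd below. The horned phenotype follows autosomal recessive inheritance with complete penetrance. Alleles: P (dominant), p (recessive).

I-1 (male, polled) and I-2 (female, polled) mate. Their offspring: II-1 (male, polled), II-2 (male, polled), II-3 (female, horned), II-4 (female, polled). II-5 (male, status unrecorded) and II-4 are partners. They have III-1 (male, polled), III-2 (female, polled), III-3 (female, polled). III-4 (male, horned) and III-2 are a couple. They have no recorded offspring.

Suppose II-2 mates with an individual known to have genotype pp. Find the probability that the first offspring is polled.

I-1 is polled so carries P and passed p to II-3 (pp), so I-1 is Pp.
I-2 is polled so carries P and passed p to II-3 (pp), so I-2 is Pp.
II-2 is a polled offspring of I-1 (Pp) × I-2 (Pp), whose cross gives 1/4 PP : 1/2 Pp : 1/4 pp; conditioning on being polled, II-2 is PP with probability 1/3, Pp with probability 2/3.
Summing over parental genotype combinations, P(offspring is polled) = 1/3·1 + 2/3·1/2 = 2/3.

2/3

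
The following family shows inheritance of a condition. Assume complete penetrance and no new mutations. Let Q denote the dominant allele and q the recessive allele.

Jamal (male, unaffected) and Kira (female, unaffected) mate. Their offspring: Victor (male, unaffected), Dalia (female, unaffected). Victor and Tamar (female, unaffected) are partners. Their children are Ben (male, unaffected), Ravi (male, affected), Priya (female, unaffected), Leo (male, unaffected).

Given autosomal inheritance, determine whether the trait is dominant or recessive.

Victor and Tamar are both unaffected yet have an affected child Ravi. Under dominance, an affected child requires at least one affected parent, so the trait cannot be dominant.

recessive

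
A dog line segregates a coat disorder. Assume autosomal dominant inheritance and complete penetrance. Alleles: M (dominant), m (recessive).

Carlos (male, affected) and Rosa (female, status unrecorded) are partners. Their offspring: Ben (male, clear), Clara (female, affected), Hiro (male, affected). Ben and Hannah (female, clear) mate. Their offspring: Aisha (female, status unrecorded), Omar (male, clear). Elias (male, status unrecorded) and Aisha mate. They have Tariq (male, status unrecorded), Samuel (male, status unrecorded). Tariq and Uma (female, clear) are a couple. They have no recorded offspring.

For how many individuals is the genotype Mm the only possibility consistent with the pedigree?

Obligate heterozygotes: Carlos is affected so carries M and passed m to Ben (mm), so Carlos is Mm.
Every other individual is either homozygous by phenotype or has at least one consistent homozygous assignment, so the count is 1.

1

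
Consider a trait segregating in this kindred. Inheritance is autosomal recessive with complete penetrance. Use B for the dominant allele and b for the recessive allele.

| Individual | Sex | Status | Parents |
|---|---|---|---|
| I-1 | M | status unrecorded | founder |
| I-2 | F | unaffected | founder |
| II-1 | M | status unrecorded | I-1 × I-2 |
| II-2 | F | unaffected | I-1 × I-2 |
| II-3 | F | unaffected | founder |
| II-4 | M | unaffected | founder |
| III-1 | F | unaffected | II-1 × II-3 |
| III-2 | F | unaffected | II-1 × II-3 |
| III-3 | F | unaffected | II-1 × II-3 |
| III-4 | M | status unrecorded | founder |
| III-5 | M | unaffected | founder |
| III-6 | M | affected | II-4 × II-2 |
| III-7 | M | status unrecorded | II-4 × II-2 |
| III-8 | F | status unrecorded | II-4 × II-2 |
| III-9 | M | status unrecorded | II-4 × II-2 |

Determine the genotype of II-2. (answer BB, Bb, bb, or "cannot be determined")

Bb

From phenotype alone, II-2 is BB or Bb.
II-2 is unaffected so carries B and passed b to III-6 (bb), so II-2 is Bb.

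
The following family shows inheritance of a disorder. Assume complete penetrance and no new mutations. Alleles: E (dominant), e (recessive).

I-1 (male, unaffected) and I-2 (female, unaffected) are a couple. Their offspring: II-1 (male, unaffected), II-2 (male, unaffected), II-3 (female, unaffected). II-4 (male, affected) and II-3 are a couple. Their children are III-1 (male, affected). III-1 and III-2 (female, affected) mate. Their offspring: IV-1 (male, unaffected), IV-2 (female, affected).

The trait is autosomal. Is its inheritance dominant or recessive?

dominant

III-1 and III-2 are both affected yet have an unaffected child IV-1. Under a recessive model two affected parents are homozygous and every child would be affected, so the trait cannot be recessive.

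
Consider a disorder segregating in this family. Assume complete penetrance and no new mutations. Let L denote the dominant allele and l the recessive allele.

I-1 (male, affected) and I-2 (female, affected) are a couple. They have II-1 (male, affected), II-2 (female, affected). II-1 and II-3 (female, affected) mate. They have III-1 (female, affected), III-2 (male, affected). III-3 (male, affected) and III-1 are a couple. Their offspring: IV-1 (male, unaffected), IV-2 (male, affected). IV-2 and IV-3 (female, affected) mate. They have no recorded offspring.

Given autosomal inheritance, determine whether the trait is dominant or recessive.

III-3 and III-1 are both affected yet have an unaffected child IV-1. Under a recessive model two affected parents are homozygous and every child would be affected, so the trait cannot be recessive.

dominant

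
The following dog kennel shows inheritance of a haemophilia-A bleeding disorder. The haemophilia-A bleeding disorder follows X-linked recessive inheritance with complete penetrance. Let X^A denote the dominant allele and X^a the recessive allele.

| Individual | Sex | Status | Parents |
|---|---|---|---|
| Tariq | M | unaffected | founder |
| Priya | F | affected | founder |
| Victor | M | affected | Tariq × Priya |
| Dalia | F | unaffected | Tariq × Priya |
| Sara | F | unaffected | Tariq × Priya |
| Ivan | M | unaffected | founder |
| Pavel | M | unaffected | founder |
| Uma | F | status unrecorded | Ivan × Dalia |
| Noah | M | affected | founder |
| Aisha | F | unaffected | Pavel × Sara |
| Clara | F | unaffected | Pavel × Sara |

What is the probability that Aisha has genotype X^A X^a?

Pavel is unaffected, so Pavel is X^A Y.
Sara is unaffected so carries A and received a from Priya (X^a X^a), so Sara is X^A X^a.
Their cross gives offspring ratios 1/2 X^A X^A : 1/2 X^A X^a. Conditioning on Aisha being unaffected, P(X^A X^a) = 1/2 / 1 = 1/2.

1/2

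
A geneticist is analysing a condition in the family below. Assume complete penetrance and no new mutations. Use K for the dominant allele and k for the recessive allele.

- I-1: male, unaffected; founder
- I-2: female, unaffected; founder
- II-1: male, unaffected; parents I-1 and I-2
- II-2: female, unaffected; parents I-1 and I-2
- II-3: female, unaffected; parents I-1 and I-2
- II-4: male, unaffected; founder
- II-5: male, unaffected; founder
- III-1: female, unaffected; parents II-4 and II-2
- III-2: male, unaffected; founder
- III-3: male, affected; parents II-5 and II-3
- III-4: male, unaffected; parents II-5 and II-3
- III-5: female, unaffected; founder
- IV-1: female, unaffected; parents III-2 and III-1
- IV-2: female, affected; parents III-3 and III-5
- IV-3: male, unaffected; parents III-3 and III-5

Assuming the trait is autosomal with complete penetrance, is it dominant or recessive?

recessive

II-5 and II-3 are both unaffected yet have an affected child III-3. Under dominance, an affected child requires at least one affected parent, so the trait cannot be dominant.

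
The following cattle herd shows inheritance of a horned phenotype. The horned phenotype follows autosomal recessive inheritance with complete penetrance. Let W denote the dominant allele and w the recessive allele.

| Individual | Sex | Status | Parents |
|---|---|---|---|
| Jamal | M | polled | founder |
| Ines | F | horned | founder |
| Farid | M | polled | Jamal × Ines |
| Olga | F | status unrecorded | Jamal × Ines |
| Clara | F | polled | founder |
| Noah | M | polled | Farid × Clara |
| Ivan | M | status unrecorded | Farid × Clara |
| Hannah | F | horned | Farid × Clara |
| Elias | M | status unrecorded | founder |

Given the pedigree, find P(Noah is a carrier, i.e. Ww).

2/3

Farid is polled so carries W and received w from Ines (ww), so Farid is Ww.
Clara is polled so carries W and passed w to Hannah (ww), so Clara is Ww.
Their cross gives offspring ratios 1/4 WW : 1/2 Ww : 1/4 ww. Conditioning on Noah being polled, P(Ww) = 1/2 / 3/4 = 2/3.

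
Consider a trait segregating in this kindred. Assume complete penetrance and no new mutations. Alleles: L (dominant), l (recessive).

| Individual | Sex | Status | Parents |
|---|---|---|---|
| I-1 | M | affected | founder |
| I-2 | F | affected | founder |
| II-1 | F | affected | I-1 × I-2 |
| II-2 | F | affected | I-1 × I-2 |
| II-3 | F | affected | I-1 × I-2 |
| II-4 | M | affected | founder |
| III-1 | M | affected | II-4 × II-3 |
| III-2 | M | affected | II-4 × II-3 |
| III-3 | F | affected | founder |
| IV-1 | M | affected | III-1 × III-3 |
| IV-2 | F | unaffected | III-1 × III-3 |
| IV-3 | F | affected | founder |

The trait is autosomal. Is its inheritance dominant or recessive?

dominant

III-1 and III-3 are both affected yet have an unaffected child IV-2. Under a recessive model two affected parents are homozygous and every child would be affected, so the trait cannot be recessive.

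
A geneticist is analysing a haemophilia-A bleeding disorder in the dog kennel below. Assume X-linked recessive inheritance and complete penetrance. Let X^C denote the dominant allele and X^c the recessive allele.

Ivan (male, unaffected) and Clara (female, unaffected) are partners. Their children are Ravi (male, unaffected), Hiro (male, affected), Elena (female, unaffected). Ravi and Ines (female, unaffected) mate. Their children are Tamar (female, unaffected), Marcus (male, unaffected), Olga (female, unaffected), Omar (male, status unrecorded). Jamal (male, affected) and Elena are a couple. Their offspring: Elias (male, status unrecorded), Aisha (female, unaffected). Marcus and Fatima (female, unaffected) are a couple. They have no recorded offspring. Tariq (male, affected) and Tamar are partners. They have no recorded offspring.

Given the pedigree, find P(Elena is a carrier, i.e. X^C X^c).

1/3

Ivan is unaffected, so Ivan is X^C Y.
Clara is unaffected so carries C and passed c to Hiro (X^c Y), so Clara is X^C X^c.
Their cross gives offspring ratios 1/2 X^C X^C : 1/2 X^C X^c. Conditioning on Elena being unaffected, P(X^C X^c) = 1/2 / 1 = 1/2 before taking Elena's own offspring into account.
Jamal is affected, so Jamal is X^c Y.
Now use Elena's offspring. Probability of each recorded status — unaffected daughter Aisha: 1/2 if Elena is X^C X^c, 1 if X^C X^C. (Elias: equally likely either way, so uninformative.)
Bayes: P(X^C X^c) = 1/2·1/2 / (1/2·1/2 + 1/2·1) = 1/3.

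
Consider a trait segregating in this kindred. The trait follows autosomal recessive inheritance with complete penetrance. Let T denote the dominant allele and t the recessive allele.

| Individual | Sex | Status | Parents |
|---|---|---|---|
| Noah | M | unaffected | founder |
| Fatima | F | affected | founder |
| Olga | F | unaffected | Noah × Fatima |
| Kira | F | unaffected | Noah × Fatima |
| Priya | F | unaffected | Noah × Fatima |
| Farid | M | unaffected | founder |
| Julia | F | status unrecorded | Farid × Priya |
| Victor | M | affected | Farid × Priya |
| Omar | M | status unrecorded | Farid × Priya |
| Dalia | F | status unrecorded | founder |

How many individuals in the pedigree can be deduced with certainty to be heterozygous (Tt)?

Obligate heterozygotes: Olga is unaffected so carries T and received t from Fatima (tt), so Olga is Tt; Kira is unaffected so carries T and received t from Fatima (tt), so Kira is Tt; Priya is unaffected so carries T and received t from Fatima (tt), so Priya is Tt; Farid is unaffected so carries T and passed t to Victor (tt), so Farid is Tt.
Every other individual is either homozygous by phenotype or has at least one consistent homozygous assignment, so the count is 4.

4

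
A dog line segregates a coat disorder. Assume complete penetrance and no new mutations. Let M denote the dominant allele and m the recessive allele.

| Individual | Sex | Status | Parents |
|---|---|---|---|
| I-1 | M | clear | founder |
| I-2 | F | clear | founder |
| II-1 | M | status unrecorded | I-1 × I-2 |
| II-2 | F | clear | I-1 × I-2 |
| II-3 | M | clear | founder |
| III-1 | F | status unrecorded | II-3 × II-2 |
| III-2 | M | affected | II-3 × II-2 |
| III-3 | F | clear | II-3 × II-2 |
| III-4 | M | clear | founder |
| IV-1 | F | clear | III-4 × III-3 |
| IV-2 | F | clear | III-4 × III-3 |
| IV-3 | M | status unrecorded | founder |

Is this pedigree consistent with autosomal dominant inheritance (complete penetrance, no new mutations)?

Under autosomal dominant, III-2 (affected, male) cannot arise from II-3 (clear) × II-2 (clear).

No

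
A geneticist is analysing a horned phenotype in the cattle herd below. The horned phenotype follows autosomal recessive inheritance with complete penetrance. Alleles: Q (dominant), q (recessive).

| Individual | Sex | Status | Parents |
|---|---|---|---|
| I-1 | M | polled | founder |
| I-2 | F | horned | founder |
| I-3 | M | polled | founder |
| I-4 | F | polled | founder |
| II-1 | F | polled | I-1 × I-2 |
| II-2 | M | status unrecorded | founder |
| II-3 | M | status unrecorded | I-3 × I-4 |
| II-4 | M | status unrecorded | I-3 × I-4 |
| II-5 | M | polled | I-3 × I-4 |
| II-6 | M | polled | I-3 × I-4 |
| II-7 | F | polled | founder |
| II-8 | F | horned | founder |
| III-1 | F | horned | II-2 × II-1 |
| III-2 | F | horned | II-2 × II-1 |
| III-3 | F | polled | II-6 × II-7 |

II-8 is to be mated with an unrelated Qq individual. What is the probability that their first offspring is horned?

1/2

II-8 is horned, so II-8 is qq.
The cross gives 1/2 Qq : 1/2 qq, so P(offspring is horned) = 1/2.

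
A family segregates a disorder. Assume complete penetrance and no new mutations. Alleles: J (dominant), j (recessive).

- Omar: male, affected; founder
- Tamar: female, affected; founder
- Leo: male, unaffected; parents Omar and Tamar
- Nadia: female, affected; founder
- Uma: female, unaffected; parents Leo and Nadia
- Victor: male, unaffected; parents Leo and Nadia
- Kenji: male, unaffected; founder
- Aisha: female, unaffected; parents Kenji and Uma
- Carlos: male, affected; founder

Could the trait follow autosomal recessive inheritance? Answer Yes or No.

Under autosomal recessive, Leo (unaffected, male) cannot arise from Omar (affected) × Tamar (affected).

No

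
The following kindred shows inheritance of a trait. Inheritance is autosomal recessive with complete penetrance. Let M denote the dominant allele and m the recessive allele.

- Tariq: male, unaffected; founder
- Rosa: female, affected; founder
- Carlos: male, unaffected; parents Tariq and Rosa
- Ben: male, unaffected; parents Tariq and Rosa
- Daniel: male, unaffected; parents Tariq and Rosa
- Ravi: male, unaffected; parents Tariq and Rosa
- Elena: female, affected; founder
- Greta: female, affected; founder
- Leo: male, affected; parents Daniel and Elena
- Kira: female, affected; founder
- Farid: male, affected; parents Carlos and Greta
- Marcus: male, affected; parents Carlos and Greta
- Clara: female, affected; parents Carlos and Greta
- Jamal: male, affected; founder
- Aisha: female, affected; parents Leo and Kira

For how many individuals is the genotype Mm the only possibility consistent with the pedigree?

Obligate heterozygotes: Carlos is unaffected so carries M and received m from Rosa (mm), so Carlos is Mm; Ben is unaffected so carries M and received m from Rosa (mm), so Ben is Mm; Daniel is unaffected so carries M and received m from Rosa (mm), so Daniel is Mm; Ravi is unaffected so carries M and received m from Rosa (mm), so Ravi is Mm.
Every other individual is either homozygous by phenotype or has at least one consistent homozygous assignment, so the count is 4.

4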